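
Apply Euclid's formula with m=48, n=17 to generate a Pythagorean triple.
(2015, 1632, 2593)

Euclid's formula: a = m² - n², b = 2mn, c = m² + n²
m = 48, n = 17
a = 48² - 17² = 2304 - 289 = 2015
b = 2 × 48 × 17 = 1632
c = 48² + 17² = 2304 + 289 = 2593
Verification: 2015² + 1632² = 4060225 + 2663424 = 6723649 = 2593² ✓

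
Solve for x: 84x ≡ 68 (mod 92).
x ≡ 3 (mod 23)

gcd(84, 92) = 4, which divides 68, so solutions exist.
Divide through by 4: 21x ≡ 17 (mod 23).
Find 21^(-1) mod 23 by the extended Euclidean algorithm:
23 = 1 × 21 + 2  ⟹  2 = (1)·23 + (-1)·21
21 = 10 × 2 + 1  ⟹  1 = (-10)·23 + (11)·21
So (11)·21 ≡ 1 (mod 23), i.e. 21^(-1) ≡ 11 (mod 23).
x ≡ 11 × 17 = 187 ≡ 3 (mod 23).
Check: 84 × 3 = 252 ≡ 68 (mod 92).
x ≡ 3 (mod 23), giving 4 solutions mod 92.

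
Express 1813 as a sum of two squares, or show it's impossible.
7² + 42² (a=7, b=42)

Factorization: 1813 = 7^2 × 37
By Fermat: n is sum of two squares iff every prime p ≡ 3 (mod 4) appears to even power.
All primes ≡ 3 (mod 4) appear to even power.
Search a = 0, 1, 2, … for 1813 - a² a perfect square: first hit at a = 7: 1813 - 49 = 1764 = 42².
1813 = 7² + 42² = 49 + 1764 ✓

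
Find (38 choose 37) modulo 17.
4

Using Lucas' theorem:
Write n=38 and k=37 in base 17:
n in base 17: [2, 4]
k in base 17: [2, 3]
C(38,37) mod 17 = ∏ C(n_i, k_i) mod 17
Digit binomials (mod 17): C(2,2) = 1; C(4,3) = 4
Product: 1 × 4 = 4 ≡ 4 (mod 17)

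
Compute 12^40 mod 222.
90

Repeated squaring. Binary of 40 = 101000.
12^1 ≡ 12 (mod 222); 12^2 ≡ 144 (mod 222); 12^4 ≡ 90 (mod 222); 12^8 ≡ 108 (mod 222); 12^16 ≡ 120 (mod 222); 12^32 ≡ 192 (mod 222)
12^40 = 12^8 × 12^32 ≡ 90 (mod 222)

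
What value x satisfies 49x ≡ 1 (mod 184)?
169

gcd(49, 184) = 1, so the inverse exists.
Extended Euclidean algorithm on (184, 49):
184 = 3 × 49 + 37  ⟹  37 = (1)·184 + (-3)·49
49 = 1 × 37 + 12  ⟹  12 = (-1)·184 + (4)·49
37 = 3 × 12 + 1  ⟹  1 = (4)·184 + (-15)·49
So (-15)·49 ≡ 1 (mod 184), i.e. 49^(-1) ≡ -15 ≡ 169 (mod 184).
Check: 49 × 169 = 8281 ≡ 1 (mod 184)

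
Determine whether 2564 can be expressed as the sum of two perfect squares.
8² + 50² (a=8, b=50)

Factorization: 2564 = 2^2 × 641
By Fermat: n is sum of two squares iff every prime p ≡ 3 (mod 4) appears to even power.
All primes ≡ 3 (mod 4) appear to even power.
Search a = 0, 1, 2, … for 2564 - a² a perfect square: first hit at a = 8: 2564 - 64 = 2500 = 50².
2564 = 8² + 50² = 64 + 2500 ✓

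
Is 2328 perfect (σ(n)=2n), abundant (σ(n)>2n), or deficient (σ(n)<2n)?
abundant

Proper divisors of 2328: sum = 1 + 2 + 3 + 4 + 6 + 8 + 12 + 24 + 97 + 194 + 291 + 388 + 582 + 776 + 1164 = 3552
Since 3552 > 2328, 2328 is abundant.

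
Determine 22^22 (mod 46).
24

Repeated squaring. Binary of 22 = 10110.
22^1 ≡ 22 (mod 46); 22^2 ≡ 24 (mod 46); 22^4 ≡ 24 (mod 46); 22^8 ≡ 24 (mod 46); 22^16 ≡ 24 (mod 46)
22^22 = 22^2 × 22^4 × 22^16 ≡ 24 (mod 46)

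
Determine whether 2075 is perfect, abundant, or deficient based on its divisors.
deficient

Proper divisors of 2075: sum = 1 + 5 + 25 + 83 + 415 = 529
Since 529 < 2075, 2075 is deficient.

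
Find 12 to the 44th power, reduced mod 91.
53

Repeated squaring. Binary of 44 = 101100.
12^1 ≡ 12 (mod 91); 12^2 ≡ 53 (mod 91); 12^4 ≡ 79 (mod 91); 12^8 ≡ 53 (mod 91); 12^16 ≡ 79 (mod 91); 12^32 ≡ 53 (mod 91)
12^44 = 12^4 × 12^8 × 12^32 ≡ 53 (mod 91)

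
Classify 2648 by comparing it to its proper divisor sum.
deficient

Proper divisors of 2648: sum = 1 + 2 + 4 + 8 + 331 + 662 + 1324 = 2332
Since 2332 < 2648, 2648 is deficient.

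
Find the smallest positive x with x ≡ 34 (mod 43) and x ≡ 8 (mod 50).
808

Using Chinese Remainder Theorem:
M = 43 × 50 = 2150
M1 = 50, M2 = 43
y1 = 50^(-1) mod 43 = 37
y2 = 43^(-1) mod 50 = 7
x = (34×50×37 + 8×43×7) mod 2150 = 808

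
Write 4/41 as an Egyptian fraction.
1/11 + 1/151 + 1/34051 + 1/2318907151

Greedy algorithm:
4/41: ceiling(41/4) = 11, use 1/11
3/451: ceiling(451/3) = 151, use 1/151
2/68101: ceiling(68101/2) = 34051, use 1/34051
1/2318907151: ceiling(2318907151/1) = 2318907151, use 1/2318907151
Result: 4/41 = 1/11 + 1/151 + 1/34051 + 1/2318907151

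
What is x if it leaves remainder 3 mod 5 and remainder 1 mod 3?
13

Using Chinese Remainder Theorem:
M = 5 × 3 = 15
M1 = 3, M2 = 5
y1 = 3^(-1) mod 5 = 2
y2 = 5^(-1) mod 3 = 2
x = (3×3×2 + 1×5×2) mod 15 = 13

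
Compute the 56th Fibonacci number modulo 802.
385

Matrix identity: Q^n = [[F_(n+1), F_n], [F_n, F_(n-1)]] with Q = [[1,1],[1,0]].
n = 56 = 111000₂. Square-and-multiply, entries mod 802:
Q^1 = [[1,1],[1,0]]
Q^3 = (Q^1)²·Q = [[3,2],[2,1]]
Q^7 = (Q^3)²·Q = [[21,13],[13,8]]
Q^14 = (Q^7)² = [[610,377],[377,233]]
Q^28 = (Q^14)² = [[147,219],[219,730]]
Q^56 = (Q^28)² = [[598,385],[385,213]]
F_56 mod 802 = Q^56[0][1] = 385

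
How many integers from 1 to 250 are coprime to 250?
100

250 = 2 × 5^3
φ(n) = n × ∏(1 - 1/p) for each prime p dividing n
φ(250) = 250 × (1 - 1/2) × (1 - 1/5) = 100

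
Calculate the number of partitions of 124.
2841940500

p(n) counts ways to write n as a sum of positive integers (order ignored).
Euler's pentagonal recurrence: p(k) = p(k-1) + p(k-2) - p(k-5) - p(k-7) + p(k-12) + p(k-15) - ... (offsets j(3j∓1)/2, signs ++--, p(0)=1, p(<0)=0).
DP table for k = 0..123: p(0)=1, p(1)=1, p(2)=2, p(3)=3, p(4)=5, p(5)=7, p(6)=11, p(7)=15, p(8)=22, p(9)=30, p(10)=42, p(11)=56, p(12)=77, p(13)=101, p(14)=135, p(15)=176, p(16)=231, p(17)=297, p(18)=385, p(19)=490, p(20)=627, p(21)=792, p(22)=1002, p(23)=1255, p(24)=1575, p(25)=1958, p(26)=2436, p(27)=3010, p(28)=3718, p(29)=4565, p(30)=5604, p(31)=6842, p(32)=8349, p(33)=10143, p(34)=12310, p(35)=14883, p(36)=17977, p(37)=21637, p(38)=26015, p(39)=31185, p(40)=37338, p(41)=44583, p(42)=53174, p(43)=63261, p(44)=75175, p(45)=89134, p(46)=105558, p(47)=124754, p(48)=147273, p(49)=173525, p(50)=204226, p(51)=239943, p(52)=281589, p(53)=329931, p(54)=386155, p(55)=451276, p(56)=526823, p(57)=614154, p(58)=715220, p(59)=831820, p(60)=966467, p(61)=1121505, p(62)=1300156, p(63)=1505499, p(64)=1741630, p(65)=2012558, p(66)=2323520, p(67)=2679689, p(68)=3087735, p(69)=3554345, p(70)=4087968, p(71)=4697205, p(72)=5392783, p(73)=6185689, p(74)=7089500, p(75)=8118264, p(76)=9289091, p(77)=10619863, p(78)=12132164, p(79)=13848650, p(80)=15796476, p(81)=18004327, p(82)=20506255, p(83)=23338469, p(84)=26543660, p(85)=30167357, p(86)=34262962, p(87)=38887673, p(88)=44108109, p(89)=49995925, p(90)=56634173, p(91)=64112359, p(92)=72533807, p(93)=82010177, p(94)=92669720, p(95)=104651419, p(96)=118114304, p(97)=133230930, p(98)=150198136, p(99)=169229875, p(100)=190569292, p(101)=214481126, p(102)=241265379, p(103)=271248950, p(104)=304801365, p(105)=342325709, p(106)=384276336, p(107)=431149389, p(108)=483502844, p(109)=541946240, p(110)=607163746, p(111)=679903203, p(112)=761002156, p(113)=851376628, p(114)=952050665, p(115)=1064144451, p(116)=1188908248, p(117)=1327710076, p(118)=1482074143, p(119)=1653668665, p(120)=1844349560, p(121)=2056148051, p(122)=2291320912, p(123)=2552338241.
Final step: p(124) = p(123) + p(122) - p(119) - p(117) + p(112) + p(109) - p(102) - p(98) + p(89) + p(84) - p(73) - p(67) + p(54) + p(47) - p(32) - p(24) + p(7)
= 2552338241 + 2291320912 - 1653668665 - 1327710076 + 761002156 + 541946240 - 241265379 - 150198136 + 49995925 + 26543660 - 6185689 - 2679689 + 386155 + 124754 - 8349 - 1575 + 15
= 2841940500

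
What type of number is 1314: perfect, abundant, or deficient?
abundant

Proper divisors of 1314: sum = 1 + 2 + 3 + 6 + 9 + 18 + 73 + 146 + 219 + 438 + 657 = 1572
Since 1572 > 1314, 1314 is abundant.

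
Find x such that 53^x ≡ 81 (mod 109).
88

Baby-step giant-step with step n = ⌈√109⌉ = 11.
Baby steps 53^j mod 109 (j:value) for j=0..10: 0:1, 1:53, 2:84, 3:92, 4:80, 5:98, 6:71, 7:57, 8:78, 9:101, 10:12.
Giant-step multiplier: 53^(-11) ≡ 53^(108-11) = 53^97 ≡ 6 (mod 109).
Giant steps γ_i = 81·6^i mod 109: γ_0=81, γ_1=50, γ_2=82, γ_3=56, γ_4=9, γ_5=54, γ_6=106, γ_7=91, γ_8=1 (in table at j=0).
x = i·n + j = 8·11 + 0 = 88.
Check: 53^88 ≡ 81 (mod 109).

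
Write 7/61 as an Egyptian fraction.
1/9 + 1/275 + 1/150975

Greedy algorithm:
7/61: ceiling(61/7) = 9, use 1/9
2/549: ceiling(549/2) = 275, use 1/275
1/150975: ceiling(150975/1) = 150975, use 1/150975
Result: 7/61 = 1/9 + 1/275 + 1/150975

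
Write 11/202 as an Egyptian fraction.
1/19 + 1/549 + 1/421413 + 1/295981106202

Greedy algorithm:
11/202: ceiling(202/11) = 19, use 1/19
7/3838: ceiling(3838/7) = 549, use 1/549
5/2107062: ceiling(2107062/5) = 421413, use 1/421413
1/295981106202: ceiling(295981106202/1) = 295981106202, use 1/295981106202
Result: 11/202 = 1/19 + 1/549 + 1/421413 + 1/295981106202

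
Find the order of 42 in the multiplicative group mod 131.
10

131 is prime, so ord(42) divides φ(131) = 130.
Divisors of 130: 1, 2, 5, 10, 13, 26, 65, 130.
Repeated squaring: 42^1 ≡ 42, 42^2 ≡ 61, 42^4 ≡ 53, 42^8 ≡ 58, 42^16 ≡ 89, 42^32 ≡ 61, 42^64 ≡ 53, 42^128 ≡ 58 (mod 131).
Test 42^d mod 131 for each divisor d in increasing order:
42^1 ≡ 42
42^2 ≡ 61
42^5 = 42^4·42^1 ≡ 130
42^10 = 42^8·42^2 ≡ 1  ← first divisor giving 1
The order is 10.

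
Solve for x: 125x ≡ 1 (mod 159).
14

gcd(125, 159) = 1, so the inverse exists.
Extended Euclidean algorithm on (159, 125):
159 = 1 × 125 + 34  ⟹  34 = (1)·159 + (-1)·125
125 = 3 × 34 + 23  ⟹  23 = (-3)·159 + (4)·125
34 = 1 × 23 + 11  ⟹  11 = (4)·159 + (-5)·125
23 = 2 × 11 + 1  ⟹  1 = (-11)·159 + (14)·125
So (14)·125 ≡ 1 (mod 159), i.e. 125^(-1) ≡ 14 (mod 159).
Check: 125 × 14 = 1750 ≡ 1 (mod 159)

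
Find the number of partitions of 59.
831820

p(n) counts ways to write n as a sum of positive integers (order ignored).
Euler's pentagonal recurrence: p(k) = p(k-1) + p(k-2) - p(k-5) - p(k-7) + p(k-12) + p(k-15) - ... (offsets j(3j∓1)/2, signs ++--, p(0)=1, p(<0)=0).
DP table for k = 0..58: p(0)=1, p(1)=1, p(2)=2, p(3)=3, p(4)=5, p(5)=7, p(6)=11, p(7)=15, p(8)=22, p(9)=30, p(10)=42, p(11)=56, p(12)=77, p(13)=101, p(14)=135, p(15)=176, p(16)=231, p(17)=297, p(18)=385, p(19)=490, p(20)=627, p(21)=792, p(22)=1002, p(23)=1255, p(24)=1575, p(25)=1958, p(26)=2436, p(27)=3010, p(28)=3718, p(29)=4565, p(30)=5604, p(31)=6842, p(32)=8349, p(33)=10143, p(34)=12310, p(35)=14883, p(36)=17977, p(37)=21637, p(38)=26015, p(39)=31185, p(40)=37338, p(41)=44583, p(42)=53174, p(43)=63261, p(44)=75175, p(45)=89134, p(46)=105558, p(47)=124754, p(48)=147273, p(49)=173525, p(50)=204226, p(51)=239943, p(52)=281589, p(53)=329931, p(54)=386155, p(55)=451276, p(56)=526823, p(57)=614154, p(58)=715220.
Final step: p(59) = p(58) + p(57) - p(54) - p(52) + p(47) + p(44) - p(37) - p(33) + p(24) + p(19) - p(8) - p(2)
= 715220 + 614154 - 386155 - 281589 + 124754 + 75175 - 21637 - 10143 + 1575 + 490 - 22 - 2
= 831820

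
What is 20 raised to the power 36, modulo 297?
163

Repeated squaring. Binary of 36 = 100100.
20^1 ≡ 20 (mod 297); 20^2 ≡ 103 (mod 297); 20^4 ≡ 214 (mod 297); 20^8 ≡ 58 (mod 297); 20^16 ≡ 97 (mod 297); 20^32 ≡ 202 (mod 297)
20^36 = 20^4 × 20^32 ≡ 163 (mod 297)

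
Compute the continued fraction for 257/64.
[4; 64]

Euclidean algorithm steps:
257 = 4 × 64 + 1
64 = 64 × 1 + 0
Continued fraction: [4; 64]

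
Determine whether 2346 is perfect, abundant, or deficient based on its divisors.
abundant

Proper divisors of 2346: sum = 1 + 2 + 3 + 6 + 17 + 23 + 34 + 46 + 51 + 69 + 102 + 138 + 391 + 782 + 1173 = 2838
Since 2838 > 2346, 2346 is abundant.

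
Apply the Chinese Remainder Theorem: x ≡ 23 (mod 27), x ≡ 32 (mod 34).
644

Using Chinese Remainder Theorem:
M = 27 × 34 = 918
M1 = 34, M2 = 27
y1 = 34^(-1) mod 27 = 4
y2 = 27^(-1) mod 34 = 29
x = (23×34×4 + 32×27×29) mod 918 = 644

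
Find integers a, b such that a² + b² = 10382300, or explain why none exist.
Not possible

Factorization: 10382300 = 2^2 × 5^2 × 47^3
By Fermat: n is sum of two squares iff every prime p ≡ 3 (mod 4) appears to even power.
Prime(s) ≡ 3 (mod 4) with odd exponent: [(47, 3)]
Therefore 10382300 cannot be expressed as a² + b².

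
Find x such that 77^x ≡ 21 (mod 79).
72

Baby-step giant-step with step n = ⌈√79⌉ = 9.
Baby steps 77^j mod 79 (j:value) for j=0..8: 0:1, 1:77, 2:4, 3:71, 4:16, 5:47, 6:64, 7:30, 8:19.
Giant-step multiplier: 77^(-9) ≡ 77^(78-9) = 77^69 ≡ 27 (mod 79).
Giant steps γ_i = 21·27^i mod 79: γ_0=21, γ_1=14, γ_2=62, γ_3=15, γ_4=10, γ_5=33, γ_6=22, γ_7=41, γ_8=1 (in table at j=0).
x = i·n + j = 8·9 + 0 = 72.
Check: 77^72 ≡ 21 (mod 79).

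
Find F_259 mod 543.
89

Matrix identity: Q^n = [[F_(n+1), F_n], [F_n, F_(n-1)]] with Q = [[1,1],[1,0]].
n = 259 = 100000011₂. Square-and-multiply, entries mod 543:
Q^1 = [[1,1],[1,0]]
Q^2 = (Q^1)² = [[2,1],[1,1]]
Q^4 = (Q^2)² = [[5,3],[3,2]]
Q^8 = (Q^4)² = [[34,21],[21,13]]
Q^16 = (Q^8)² = [[511,444],[444,67]]
Q^32 = (Q^16)² = [[508,336],[336,172]]
Q^64 = (Q^32)² = [[91,420],[420,214]]
Q^129 = (Q^64)²·Q = [[13,61],[61,495]]
Q^259 = (Q^129)²·Q = [[126,89],[89,37]]
F_259 mod 543 = Q^259[0][1] = 89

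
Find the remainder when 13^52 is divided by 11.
4

Repeated squaring. Binary of 52 = 110100.
13^1 ≡ 2 (mod 11); 13^2 ≡ 4 (mod 11); 13^4 ≡ 5 (mod 11); 13^8 ≡ 3 (mod 11); 13^16 ≡ 9 (mod 11); 13^32 ≡ 4 (mod 11)
13^52 = 13^4 × 13^16 × 13^32 ≡ 4 (mod 11)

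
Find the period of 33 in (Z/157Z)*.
78

157 is prime, so ord(33) divides φ(157) = 156.
Divisors of 156: 1, 2, 3, 4, 6, 12, 13, 26, 39, 52, 78, 156.
Repeated squaring: 33^1 ≡ 33, 33^2 ≡ 147, 33^4 ≡ 100, 33^8 ≡ 109, 33^16 ≡ 106, 33^32 ≡ 89, 33^64 ≡ 71, 33^128 ≡ 17 (mod 157).
Test 33^d mod 157 for each divisor d in increasing order:
33^1 ≡ 33
33^2 ≡ 147
33^3 = 33^2·33^1 ≡ 141
33^4 ≡ 100
33^6 = 33^4·33^2 ≡ 99
33^12 = 33^8·33^4 ≡ 67
33^13 = 33^8·33^4·33^1 ≡ 13
33^26 = 33^16·33^8·33^2 ≡ 12
33^39 = 33^32·33^4·33^2·33^1 ≡ 156
33^52 = 33^32·33^16·33^4 ≡ 144
33^78 = 33^64·33^8·33^4·33^2 ≡ 1  ← first divisor giving 1
The order is 78.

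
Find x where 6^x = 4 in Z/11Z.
8

Baby-step giant-step with step n = ⌈√11⌉ = 4.
Baby steps 6^j mod 11 (j:value) for j=0..3: 0:1, 1:6, 2:3, 3:7.
Giant-step multiplier: 6^(-4) ≡ 6^(10-4) = 6^6 ≡ 5 (mod 11).
Giant steps γ_i = 4·5^i mod 11: γ_0=4, γ_1=9, γ_2=1 (in table at j=0).
x = i·n + j = 2·4 + 0 = 8.
Check: 6^8 ≡ 4 (mod 11).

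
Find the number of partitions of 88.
44108109

p(n) counts ways to write n as a sum of positive integers (order ignored).
Euler's pentagonal recurrence: p(k) = p(k-1) + p(k-2) - p(k-5) - p(k-7) + p(k-12) + p(k-15) - ... (offsets j(3j∓1)/2, signs ++--, p(0)=1, p(<0)=0).
DP table for k = 0..87: p(0)=1, p(1)=1, p(2)=2, p(3)=3, p(4)=5, p(5)=7, p(6)=11, p(7)=15, p(8)=22, p(9)=30, p(10)=42, p(11)=56, p(12)=77, p(13)=101, p(14)=135, p(15)=176, p(16)=231, p(17)=297, p(18)=385, p(19)=490, p(20)=627, p(21)=792, p(22)=1002, p(23)=1255, p(24)=1575, p(25)=1958, p(26)=2436, p(27)=3010, p(28)=3718, p(29)=4565, p(30)=5604, p(31)=6842, p(32)=8349, p(33)=10143, p(34)=12310, p(35)=14883, p(36)=17977, p(37)=21637, p(38)=26015, p(39)=31185, p(40)=37338, p(41)=44583, p(42)=53174, p(43)=63261, p(44)=75175, p(45)=89134, p(46)=105558, p(47)=124754, p(48)=147273, p(49)=173525, p(50)=204226, p(51)=239943, p(52)=281589, p(53)=329931, p(54)=386155, p(55)=451276, p(56)=526823, p(57)=614154, p(58)=715220, p(59)=831820, p(60)=966467, p(61)=1121505, p(62)=1300156, p(63)=1505499, p(64)=1741630, p(65)=2012558, p(66)=2323520, p(67)=2679689, p(68)=3087735, p(69)=3554345, p(70)=4087968, p(71)=4697205, p(72)=5392783, p(73)=6185689, p(74)=7089500, p(75)=8118264, p(76)=9289091, p(77)=10619863, p(78)=12132164, p(79)=13848650, p(80)=15796476, p(81)=18004327, p(82)=20506255, p(83)=23338469, p(84)=26543660, p(85)=30167357, p(86)=34262962, p(87)=38887673.
Final step: p(88) = p(87) + p(86) - p(83) - p(81) + p(76) + p(73) - p(66) - p(62) + p(53) + p(48) - p(37) - p(31) + p(18) + p(11)
= 38887673 + 34262962 - 23338469 - 18004327 + 9289091 + 6185689 - 2323520 - 1300156 + 329931 + 147273 - 21637 - 6842 + 385 + 56
= 44108109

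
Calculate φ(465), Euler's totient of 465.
240

465 = 3 × 5 × 31
φ(n) = n × ∏(1 - 1/p) for each prime p dividing n
φ(465) = 465 × (1 - 1/3) × (1 - 1/5) × (1 - 1/31) = 240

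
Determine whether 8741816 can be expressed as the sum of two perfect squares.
Not possible

Factorization: 8741816 = 2^3 × 103^3
By Fermat: n is sum of two squares iff every prime p ≡ 3 (mod 4) appears to even power.
Prime(s) ≡ 3 (mod 4) with odd exponent: [(103, 3)]
Therefore 8741816 cannot be expressed as a² + b².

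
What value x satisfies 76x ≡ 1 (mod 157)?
31

gcd(76, 157) = 1, so the inverse exists.
Extended Euclidean algorithm on (157, 76):
157 = 2 × 76 + 5  ⟹  5 = (1)·157 + (-2)·76
76 = 15 × 5 + 1  ⟹  1 = (-15)·157 + (31)·76
So (31)·76 ≡ 1 (mod 157), i.e. 76^(-1) ≡ 31 (mod 157).
Check: 76 × 31 = 2356 ≡ 1 (mod 157)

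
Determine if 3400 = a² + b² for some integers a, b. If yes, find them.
6² + 58² (a=6, b=58)

Factorization: 3400 = 2^3 × 5^2 × 17
By Fermat: n is sum of two squares iff every prime p ≡ 3 (mod 4) appears to even power.
All primes ≡ 3 (mod 4) appear to even power.
Search a = 0, 1, 2, … for 3400 - a² a perfect square: first hit at a = 6: 3400 - 36 = 3364 = 58².
3400 = 6² + 58² = 36 + 3364 ✓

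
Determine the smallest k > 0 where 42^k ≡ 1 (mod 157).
78

157 is prime, so ord(42) divides φ(157) = 156.
Divisors of 156: 1, 2, 3, 4, 6, 12, 13, 26, 39, 52, 78, 156.
Repeated squaring: 42^1 ≡ 42, 42^2 ≡ 37, 42^4 ≡ 113, 42^8 ≡ 52, 42^16 ≡ 35, 42^32 ≡ 126, 42^64 ≡ 19, 42^128 ≡ 47 (mod 157).
Test 42^d mod 157 for each divisor d in increasing order:
42^1 ≡ 42
42^2 ≡ 37
42^3 = 42^2·42^1 ≡ 141
42^4 ≡ 113
42^6 = 42^4·42^2 ≡ 99
42^12 = 42^8·42^4 ≡ 67
42^13 = 42^8·42^4·42^1 ≡ 145
42^26 = 42^16·42^8·42^2 ≡ 144
42^39 = 42^32·42^4·42^2·42^1 ≡ 156
42^52 = 42^32·42^16·42^4 ≡ 12
42^78 = 42^64·42^8·42^4·42^2 ≡ 1  ← first divisor giving 1
The order is 78.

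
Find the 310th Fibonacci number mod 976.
543

Matrix identity: Q^n = [[F_(n+1), F_n], [F_n, F_(n-1)]] with Q = [[1,1],[1,0]].
n = 310 = 100110110₂. Square-and-multiply, entries mod 976:
Q^1 = [[1,1],[1,0]]
Q^2 = (Q^1)² = [[2,1],[1,1]]
Q^4 = (Q^2)² = [[5,3],[3,2]]
Q^9 = (Q^4)²·Q = [[55,34],[34,21]]
Q^19 = (Q^9)²·Q = [[909,277],[277,632]]
Q^38 = (Q^19)² = [[210,345],[345,841]]
Q^77 = (Q^38)²·Q = [[632,133],[133,499]]
Q^155 = (Q^77)²·Q = [[480,361],[361,119]]
Q^310 = (Q^155)² = [[577,543],[543,34]]
F_310 mod 976 = Q^310[0][1] = 543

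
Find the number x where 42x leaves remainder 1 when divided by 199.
109

gcd(42, 199) = 1, so the inverse exists.
Extended Euclidean algorithm on (199, 42):
199 = 4 × 42 + 31  ⟹  31 = (1)·199 + (-4)·42
42 = 1 × 31 + 11  ⟹  11 = (-1)·199 + (5)·42
31 = 2 × 11 + 9  ⟹  9 = (3)·199 + (-14)·42
11 = 1 × 9 + 2  ⟹  2 = (-4)·199 + (19)·42
9 = 4 × 2 + 1  ⟹  1 = (19)·199 + (-90)·42
So (-90)·42 ≡ 1 (mod 199), i.e. 42^(-1) ≡ -90 ≡ 109 (mod 199).
Check: 42 × 109 = 4578 ≡ 1 (mod 199)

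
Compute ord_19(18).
2

19 is prime, so ord(18) divides φ(19) = 18.
Divisors of 18: 1, 2, 3, 6, 9, 18.
Repeated squaring: 18^1 ≡ 18, 18^2 ≡ 1, 18^4 ≡ 1, 18^8 ≡ 1, 18^16 ≡ 1 (mod 19).
Test 18^d mod 19 for each divisor d in increasing order:
18^1 ≡ 18
18^2 ≡ 1  ← first divisor giving 1
The order is 2.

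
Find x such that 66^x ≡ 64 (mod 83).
66

Baby-step giant-step with step n = ⌈√83⌉ = 10.
Baby steps 66^j mod 83 (j:value) for j=0..9: 0:1, 1:66, 2:40, 3:67, 4:23, 5:24, 6:7, 7:47, 8:31, 9:54.
Giant-step multiplier: 66^(-10) ≡ 66^(82-10) = 66^72 ≡ 33 (mod 83).
Giant steps γ_i = 64·33^i mod 83: γ_0=64, γ_1=37, γ_2=59, γ_3=38, γ_4=9, γ_5=48, γ_6=7 (in table at j=6).
x = i·n + j = 6·10 + 6 = 66.
Check: 66^66 ≡ 64 (mod 83).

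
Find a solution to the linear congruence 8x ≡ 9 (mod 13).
x ≡ 6 (mod 13)

gcd(8, 13) = 1, which divides 9, so solutions exist.
Find 8^(-1) mod 13 by the extended Euclidean algorithm:
13 = 1 × 8 + 5  ⟹  5 = (1)·13 + (-1)·8
8 = 1 × 5 + 3  ⟹  3 = (-1)·13 + (2)·8
5 = 1 × 3 + 2  ⟹  2 = (2)·13 + (-3)·8
3 = 1 × 2 + 1  ⟹  1 = (-3)·13 + (5)·8
So (5)·8 ≡ 1 (mod 13), i.e. 8^(-1) ≡ 5 (mod 13).
x ≡ 5 × 9 = 45 ≡ 6 (mod 13).
Check: 8 × 6 = 48 ≡ 9 (mod 13).
Unique solution: x ≡ 6 (mod 13)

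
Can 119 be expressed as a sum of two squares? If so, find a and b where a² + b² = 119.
Not possible

Factorization: 119 = 7 × 17
By Fermat: n is sum of two squares iff every prime p ≡ 3 (mod 4) appears to even power.
Prime(s) ≡ 3 (mod 4) with odd exponent: [(7, 1)]
Therefore 119 cannot be expressed as a² + b².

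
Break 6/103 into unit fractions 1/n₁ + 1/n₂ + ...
1/18 + 1/371 + 1/687834

Greedy algorithm:
6/103: ceiling(103/6) = 18, use 1/18
5/1854: ceiling(1854/5) = 371, use 1/371
1/687834: ceiling(687834/1) = 687834, use 1/687834
Result: 6/103 = 1/18 + 1/371 + 1/687834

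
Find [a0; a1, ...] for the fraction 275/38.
[7; 4, 4, 2]

Euclidean algorithm steps:
275 = 7 × 38 + 9
38 = 4 × 9 + 2
9 = 4 × 2 + 1
2 = 2 × 1 + 0
Continued fraction: [7; 4, 4, 2]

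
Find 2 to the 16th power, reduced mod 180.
16

Repeated squaring. Binary of 16 = 10000.
2^1 ≡ 2 (mod 180); 2^2 ≡ 4 (mod 180); 2^4 ≡ 16 (mod 180); 2^8 ≡ 76 (mod 180); 2^16 ≡ 16 (mod 180)
2^16 = 2^16 ≡ 16 (mod 180)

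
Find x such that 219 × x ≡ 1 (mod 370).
49

gcd(219, 370) = 1, so the inverse exists.
Extended Euclidean algorithm on (370, 219):
370 = 1 × 219 + 151  ⟹  151 = (1)·370 + (-1)·219
219 = 1 × 151 + 68  ⟹  68 = (-1)·370 + (2)·219
151 = 2 × 68 + 15  ⟹  15 = (3)·370 + (-5)·219
68 = 4 × 15 + 8  ⟹  8 = (-13)·370 + (22)·219
15 = 1 × 8 + 7  ⟹  7 = (16)·370 + (-27)·219
8 = 1 × 7 + 1  ⟹  1 = (-29)·370 + (49)·219
So (49)·219 ≡ 1 (mod 370), i.e. 219^(-1) ≡ 49 (mod 370).
Check: 219 × 49 = 10731 ≡ 1 (mod 370)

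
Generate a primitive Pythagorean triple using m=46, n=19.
(1755, 1748, 2477)

Euclid's formula: a = m² - n², b = 2mn, c = m² + n²
m = 46, n = 19
a = 46² - 19² = 2116 - 361 = 1755
b = 2 × 46 × 19 = 1748
c = 46² + 19² = 2116 + 361 = 2477
Verification: 1755² + 1748² = 3080025 + 3055504 = 6135529 = 2477² ✓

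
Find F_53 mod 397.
259

Matrix identity: Q^n = [[F_(n+1), F_n], [F_n, F_(n-1)]] with Q = [[1,1],[1,0]].
n = 53 = 110101₂. Square-and-multiply, entries mod 397:
Q^1 = [[1,1],[1,0]]
Q^3 = (Q^1)²·Q = [[3,2],[2,1]]
Q^6 = (Q^3)² = [[13,8],[8,5]]
Q^13 = (Q^6)²·Q = [[377,233],[233,144]]
Q^26 = (Q^13)² = [[300,308],[308,389]]
Q^53 = (Q^26)²·Q = [[76,259],[259,214]]
F_53 mod 397 = Q^53[0][1] = 259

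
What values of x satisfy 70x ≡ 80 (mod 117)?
x ≡ 68 (mod 117)

gcd(70, 117) = 1, which divides 80, so solutions exist.
Find 70^(-1) mod 117 by the extended Euclidean algorithm:
117 = 1 × 70 + 47  ⟹  47 = (1)·117 + (-1)·70
70 = 1 × 47 + 23  ⟹  23 = (-1)·117 + (2)·70
47 = 2 × 23 + 1  ⟹  1 = (3)·117 + (-5)·70
So (-5)·70 ≡ 1 (mod 117), i.e. 70^(-1) ≡ -5 ≡ 112 (mod 117).
x ≡ 112 × 80 = 8960 ≡ 68 (mod 117).
Check: 70 × 68 = 4760 ≡ 80 (mod 117).
Unique solution: x ≡ 68 (mod 117)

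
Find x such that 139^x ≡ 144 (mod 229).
116

Baby-step giant-step with step n = ⌈√229⌉ = 16.
Baby steps 139^j mod 229 (j:value) for j=0..15: 0:1, 1:139, 2:85, 3:136, 4:126, 5:110, 6:176, 7:190, 8:75, 9:120, 10:192, 11:124, 12:61, 13:6, 14:147, 15:52.
Giant-step multiplier: 139^(-16) ≡ 139^(228-16) = 139^212 ≡ 158 (mod 229).
Giant steps γ_i = 144·158^i mod 229: γ_0=144, γ_1=81, γ_2=203, γ_3=14, γ_4=151, γ_5=42, γ_6=224, γ_7=126 (in table at j=4).
x = i·n + j = 7·16 + 4 = 116.
Check: 139^116 ≡ 144 (mod 229).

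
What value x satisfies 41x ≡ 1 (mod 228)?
89

gcd(41, 228) = 1, so the inverse exists.
Extended Euclidean algorithm on (228, 41):
228 = 5 × 41 + 23  ⟹  23 = (1)·228 + (-5)·41
41 = 1 × 23 + 18  ⟹  18 = (-1)·228 + (6)·41
23 = 1 × 18 + 5  ⟹  5 = (2)·228 + (-11)·41
18 = 3 × 5 + 3  ⟹  3 = (-7)·228 + (39)·41
5 = 1 × 3 + 2  ⟹  2 = (9)·228 + (-50)·41
3 = 1 × 2 + 1  ⟹  1 = (-16)·228 + (89)·41
So (89)·41 ≡ 1 (mod 228), i.e. 41^(-1) ≡ 89 (mod 228).
Check: 41 × 89 = 3649 ≡ 1 (mod 228)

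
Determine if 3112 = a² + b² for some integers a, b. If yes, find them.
14² + 54² (a=14, b=54)

Factorization: 3112 = 2^3 × 389
By Fermat: n is sum of two squares iff every prime p ≡ 3 (mod 4) appears to even power.
All primes ≡ 3 (mod 4) appear to even power.
Search a = 0, 1, 2, … for 3112 - a² a perfect square: first hit at a = 14: 3112 - 196 = 2916 = 54².
3112 = 14² + 54² = 196 + 2916 ✓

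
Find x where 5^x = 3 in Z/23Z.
16

Baby-step giant-step with step n = ⌈√23⌉ = 5.
Baby steps 5^j mod 23 (j:value) for j=0..4: 0:1, 1:5, 2:2, 3:10, 4:4.
Giant-step multiplier: 5^(-5) ≡ 5^(22-5) = 5^17 ≡ 15 (mod 23).
Giant steps γ_i = 3·15^i mod 23: γ_0=3, γ_1=22, γ_2=8, γ_3=5 (in table at j=1).
x = i·n + j = 3·5 + 1 = 16.
Check: 5^16 ≡ 3 (mod 23).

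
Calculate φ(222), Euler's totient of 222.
72

222 = 2 × 3 × 37
φ(n) = n × ∏(1 - 1/p) for each prime p dividing n
φ(222) = 222 × (1 - 1/2) × (1 - 1/3) × (1 - 1/37) = 72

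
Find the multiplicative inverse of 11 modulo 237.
194

gcd(11, 237) = 1, so the inverse exists.
Extended Euclidean algorithm on (237, 11):
237 = 21 × 11 + 6  ⟹  6 = (1)·237 + (-21)·11
11 = 1 × 6 + 5  ⟹  5 = (-1)·237 + (22)·11
6 = 1 × 5 + 1  ⟹  1 = (2)·237 + (-43)·11
So (-43)·11 ≡ 1 (mod 237), i.e. 11^(-1) ≡ -43 ≡ 194 (mod 237).
Check: 11 × 194 = 2134 ≡ 1 (mod 237)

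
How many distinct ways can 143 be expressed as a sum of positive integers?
20390982757

p(n) counts ways to write n as a sum of positive integers (order ignored).
Euler's pentagonal recurrence: p(k) = p(k-1) + p(k-2) - p(k-5) - p(k-7) + p(k-12) + p(k-15) - ... (offsets j(3j∓1)/2, signs ++--, p(0)=1, p(<0)=0).
DP table for k = 0..142: p(0)=1, p(1)=1, p(2)=2, p(3)=3, p(4)=5, p(5)=7, p(6)=11, p(7)=15, p(8)=22, p(9)=30, p(10)=42, p(11)=56, p(12)=77, p(13)=101, p(14)=135, p(15)=176, p(16)=231, p(17)=297, p(18)=385, p(19)=490, p(20)=627, p(21)=792, p(22)=1002, p(23)=1255, p(24)=1575, p(25)=1958, p(26)=2436, p(27)=3010, p(28)=3718, p(29)=4565, p(30)=5604, p(31)=6842, p(32)=8349, p(33)=10143, p(34)=12310, p(35)=14883, p(36)=17977, p(37)=21637, p(38)=26015, p(39)=31185, p(40)=37338, p(41)=44583, p(42)=53174, p(43)=63261, p(44)=75175, p(45)=89134, p(46)=105558, p(47)=124754, p(48)=147273, p(49)=173525, p(50)=204226, p(51)=239943, p(52)=281589, p(53)=329931, p(54)=386155, p(55)=451276, p(56)=526823, p(57)=614154, p(58)=715220, p(59)=831820, p(60)=966467, p(61)=1121505, p(62)=1300156, p(63)=1505499, p(64)=1741630, p(65)=2012558, p(66)=2323520, p(67)=2679689, p(68)=3087735, p(69)=3554345, p(70)=4087968, p(71)=4697205, p(72)=5392783, p(73)=6185689, p(74)=7089500, p(75)=8118264, p(76)=9289091, p(77)=10619863, p(78)=12132164, p(79)=13848650, p(80)=15796476, p(81)=18004327, p(82)=20506255, p(83)=23338469, p(84)=26543660, p(85)=30167357, p(86)=34262962, p(87)=38887673, p(88)=44108109, p(89)=49995925, p(90)=56634173, p(91)=64112359, p(92)=72533807, p(93)=82010177, p(94)=92669720, p(95)=104651419, p(96)=118114304, p(97)=133230930, p(98)=150198136, p(99)=169229875, p(100)=190569292, p(101)=214481126, p(102)=241265379, p(103)=271248950, p(104)=304801365, p(105)=342325709, p(106)=384276336, p(107)=431149389, p(108)=483502844, p(109)=541946240, p(110)=607163746, p(111)=679903203, p(112)=761002156, p(113)=851376628, p(114)=952050665, p(115)=1064144451, p(116)=1188908248, p(117)=1327710076, p(118)=1482074143, p(119)=1653668665, p(120)=1844349560, p(121)=2056148051, p(122)=2291320912, p(123)=2552338241, p(124)=2841940500, p(125)=3163127352, p(126)=3519222692, p(127)=3913864295, p(128)=4351078600, p(129)=4835271870, p(130)=5371315400, p(131)=5964539504, p(132)=6620830889, p(133)=7346629512, p(134)=8149040695, p(135)=9035836076, p(136)=10015581680, p(137)=11097645016, p(138)=12292341831, p(139)=13610949895, p(140)=15065878135, p(141)=16670689208, p(142)=18440293320.
Final step: p(143) = p(142) + p(141) - p(138) - p(136) + p(131) + p(128) - p(121) - p(117) + p(108) + p(103) - p(92) - p(86) + p(73) + p(66) - p(51) - p(43) + p(26) + p(17)
= 18440293320 + 16670689208 - 12292341831 - 10015581680 + 5964539504 + 4351078600 - 2056148051 - 1327710076 + 483502844 + 271248950 - 72533807 - 34262962 + 6185689 + 2323520 - 239943 - 63261 + 2436 + 297
= 20390982757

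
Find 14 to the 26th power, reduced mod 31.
9

Repeated squaring. Binary of 26 = 11010.
14^1 ≡ 14 (mod 31); 14^2 ≡ 10 (mod 31); 14^4 ≡ 7 (mod 31); 14^8 ≡ 18 (mod 31); 14^16 ≡ 14 (mod 31)
14^26 = 14^2 × 14^8 × 14^16 ≡ 9 (mod 31)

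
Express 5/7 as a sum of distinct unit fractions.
1/2 + 1/5 + 1/70

Greedy algorithm:
5/7: ceiling(7/5) = 2, use 1/2
3/14: ceiling(14/3) = 5, use 1/5
1/70: ceiling(70/1) = 70, use 1/70
Result: 5/7 = 1/2 + 1/5 + 1/70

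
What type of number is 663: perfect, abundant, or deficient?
deficient

Proper divisors of 663: sum = 1 + 3 + 13 + 17 + 39 + 51 + 221 = 345
Since 345 < 663, 663 is deficient.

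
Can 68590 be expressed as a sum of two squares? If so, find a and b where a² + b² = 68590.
Not possible

Factorization: 68590 = 2 × 5 × 19^3
By Fermat: n is sum of two squares iff every prime p ≡ 3 (mod 4) appears to even power.
Prime(s) ≡ 3 (mod 4) with odd exponent: [(19, 3)]
Therefore 68590 cannot be expressed as a² + b².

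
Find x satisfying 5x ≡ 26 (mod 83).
x ≡ 55 (mod 83)

gcd(5, 83) = 1, which divides 26, so solutions exist.
Find 5^(-1) mod 83 by the extended Euclidean algorithm:
83 = 16 × 5 + 3  ⟹  3 = (1)·83 + (-16)·5
5 = 1 × 3 + 2  ⟹  2 = (-1)·83 + (17)·5
3 = 1 × 2 + 1  ⟹  1 = (2)·83 + (-33)·5
So (-33)·5 ≡ 1 (mod 83), i.e. 5^(-1) ≡ -33 ≡ 50 (mod 83).
x ≡ 50 × 26 = 1300 ≡ 55 (mod 83).
Check: 5 × 55 = 275 ≡ 26 (mod 83).
Unique solution: x ≡ 55 (mod 83)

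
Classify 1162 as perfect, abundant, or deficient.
deficient

Proper divisors of 1162: sum = 1 + 2 + 7 + 14 + 83 + 166 + 581 = 854
Since 854 < 1162, 1162 is deficient.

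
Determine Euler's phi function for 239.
238

239 = 239
φ(n) = n × ∏(1 - 1/p) for each prime p dividing n
φ(239) = 239 × (1 - 1/239) = 238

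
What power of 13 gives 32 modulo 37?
7

Baby-step giant-step with step n = ⌈√37⌉ = 7.
Baby steps 13^j mod 37 (j:value) for j=0..6: 0:1, 1:13, 2:21, 3:14, 4:34, 5:35, 6:11.
Giant-step multiplier: 13^(-7) ≡ 13^(36-7) = 13^29 ≡ 22 (mod 37).
Giant steps γ_i = 32·22^i mod 37: γ_0=32, γ_1=1 (in table at j=0).
x = i·n + j = 1·7 + 0 = 7.
Check: 13^7 ≡ 32 (mod 37).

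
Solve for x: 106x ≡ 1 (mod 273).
85

gcd(106, 273) = 1, so the inverse exists.
Extended Euclidean algorithm on (273, 106):
273 = 2 × 106 + 61  ⟹  61 = (1)·273 + (-2)·106
106 = 1 × 61 + 45  ⟹  45 = (-1)·273 + (3)·106
61 = 1 × 45 + 16  ⟹  16 = (2)·273 + (-5)·106
45 = 2 × 16 + 13  ⟹  13 = (-5)·273 + (13)·106
16 = 1 × 13 + 3  ⟹  3 = (7)·273 + (-18)·106
13 = 4 × 3 + 1  ⟹  1 = (-33)·273 + (85)·106
So (85)·106 ≡ 1 (mod 273), i.e. 106^(-1) ≡ 85 (mod 273).
Check: 106 × 85 = 9010 ≡ 1 (mod 273)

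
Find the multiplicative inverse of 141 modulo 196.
57

gcd(141, 196) = 1, so the inverse exists.
Extended Euclidean algorithm on (196, 141):
196 = 1 × 141 + 55  ⟹  55 = (1)·196 + (-1)·141
141 = 2 × 55 + 31  ⟹  31 = (-2)·196 + (3)·141
55 = 1 × 31 + 24  ⟹  24 = (3)·196 + (-4)·141
31 = 1 × 24 + 7  ⟹  7 = (-5)·196 + (7)·141
24 = 3 × 7 + 3  ⟹  3 = (18)·196 + (-25)·141
7 = 2 × 3 + 1  ⟹  1 = (-41)·196 + (57)·141
So (57)·141 ≡ 1 (mod 196), i.e. 141^(-1) ≡ 57 (mod 196).
Check: 141 × 57 = 8037 ≡ 1 (mod 196)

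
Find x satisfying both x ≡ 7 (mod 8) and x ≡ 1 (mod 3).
7

Using Chinese Remainder Theorem:
M = 8 × 3 = 24
M1 = 3, M2 = 8
y1 = 3^(-1) mod 8 = 3
y2 = 8^(-1) mod 3 = 2
x = (7×3×3 + 1×8×2) mod 24 = 7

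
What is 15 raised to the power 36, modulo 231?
15

Repeated squaring. Binary of 36 = 100100.
15^1 ≡ 15 (mod 231); 15^2 ≡ 225 (mod 231); 15^4 ≡ 36 (mod 231); 15^8 ≡ 141 (mod 231); 15^16 ≡ 15 (mod 231); 15^32 ≡ 225 (mod 231)
15^36 = 15^4 × 15^32 ≡ 15 (mod 231)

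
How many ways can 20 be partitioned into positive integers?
627

p(n) counts ways to write n as a sum of positive integers (order ignored).
Euler's pentagonal recurrence: p(k) = p(k-1) + p(k-2) - p(k-5) - p(k-7) + p(k-12) + p(k-15) - ... (offsets j(3j∓1)/2, signs ++--, p(0)=1, p(<0)=0).
DP table for k = 0..19: p(0)=1, p(1)=1, p(2)=2, p(3)=3, p(4)=5, p(5)=7, p(6)=11, p(7)=15, p(8)=22, p(9)=30, p(10)=42, p(11)=56, p(12)=77, p(13)=101, p(14)=135, p(15)=176, p(16)=231, p(17)=297, p(18)=385, p(19)=490.
Final step: p(20) = p(19) + p(18) - p(15) - p(13) + p(8) + p(5)
= 490 + 385 - 176 - 101 + 22 + 7
= 627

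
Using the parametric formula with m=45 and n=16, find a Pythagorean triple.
(1769, 1440, 2281)

Euclid's formula: a = m² - n², b = 2mn, c = m² + n²
m = 45, n = 16
a = 45² - 16² = 2025 - 256 = 1769
b = 2 × 45 × 16 = 1440
c = 45² + 16² = 2025 + 256 = 2281
Verification: 1769² + 1440² = 3129361 + 2073600 = 5202961 = 2281² ✓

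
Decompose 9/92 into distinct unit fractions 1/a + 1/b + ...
1/11 + 1/145 + 1/48914 + 1/3588820180

Greedy algorithm:
9/92: ceiling(92/9) = 11, use 1/11
7/1012: ceiling(1012/7) = 145, use 1/145
3/146740: ceiling(146740/3) = 48914, use 1/48914
1/3588820180: ceiling(3588820180/1) = 3588820180, use 1/3588820180
Result: 9/92 = 1/11 + 1/145 + 1/48914 + 1/3588820180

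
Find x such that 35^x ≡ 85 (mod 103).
55

Baby-step giant-step with step n = ⌈√103⌉ = 11.
Baby steps 35^j mod 103 (j:value) for j=0..10: 0:1, 1:35, 2:92, 3:27, 4:18, 5:12, 6:8, 7:74, 8:15, 9:10, 10:41.
Giant-step multiplier: 35^(-11) ≡ 35^(102-11) = 35^91 ≡ 44 (mod 103).
Giant steps γ_i = 85·44^i mod 103: γ_0=85, γ_1=32, γ_2=69, γ_3=49, γ_4=96, γ_5=1 (in table at j=0).
x = i·n + j = 5·11 + 0 = 55.
Check: 35^55 ≡ 85 (mod 103).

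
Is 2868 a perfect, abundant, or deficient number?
abundant

Proper divisors of 2868: sum = 1 + 2 + 3 + 4 + 6 + 12 + 239 + 478 + 717 + 956 + 1434 = 3852
Since 3852 > 2868, 2868 is abundant.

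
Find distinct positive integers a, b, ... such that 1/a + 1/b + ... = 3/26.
1/9 + 1/234

Greedy algorithm:
3/26: ceiling(26/3) = 9, use 1/9
1/234: ceiling(234/1) = 234, use 1/234
Result: 3/26 = 1/9 + 1/234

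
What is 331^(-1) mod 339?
127

gcd(331, 339) = 1, so the inverse exists.
Extended Euclidean algorithm on (339, 331):
339 = 1 × 331 + 8  ⟹  8 = (1)·339 + (-1)·331
331 = 41 × 8 + 3  ⟹  3 = (-41)·339 + (42)·331
8 = 2 × 3 + 2  ⟹  2 = (83)·339 + (-85)·331
3 = 1 × 2 + 1  ⟹  1 = (-124)·339 + (127)·331
So (127)·331 ≡ 1 (mod 339), i.e. 331^(-1) ≡ 127 (mod 339).
Check: 331 × 127 = 42037 ≡ 1 (mod 339)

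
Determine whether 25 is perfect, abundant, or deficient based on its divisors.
deficient

Proper divisors of 25: sum = 1 + 5 = 6
Since 6 < 25, 25 is deficient.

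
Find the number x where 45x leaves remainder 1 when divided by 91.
89

gcd(45, 91) = 1, so the inverse exists.
Extended Euclidean algorithm on (91, 45):
91 = 2 × 45 + 1  ⟹  1 = (1)·91 + (-2)·45
So (-2)·45 ≡ 1 (mod 91), i.e. 45^(-1) ≡ -2 ≡ 89 (mod 91).
Check: 45 × 89 = 4005 ≡ 1 (mod 91)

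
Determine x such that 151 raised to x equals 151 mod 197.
1

Baby-step giant-step with step n = ⌈√197⌉ = 15.
Baby steps 151^j mod 197 (j:value) for j=0..14: 0:1, 1:151, 2:146, 3:179, 4:40, 5:130, 6:127, 7:68, 8:24, 9:78, 10:155, 11:159, 12:172, 13:165, 14:93.
h = 151 is already in the table at j=1, so x = 1.
Check: 151^1 ≡ 151 (mod 197).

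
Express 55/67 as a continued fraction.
[0; 1, 4, 1, 1, 2, 2]

Euclidean algorithm steps:
55 = 0 × 67 + 55
67 = 1 × 55 + 12
55 = 4 × 12 + 7
12 = 1 × 7 + 5
7 = 1 × 5 + 2
5 = 2 × 2 + 1
2 = 2 × 1 + 0
Continued fraction: [0; 1, 4, 1, 1, 2, 2]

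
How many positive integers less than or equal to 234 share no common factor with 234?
72

234 = 2 × 3^2 × 13
φ(n) = n × ∏(1 - 1/p) for each prime p dividing n
φ(234) = 234 × (1 - 1/2) × (1 - 1/3) × (1 - 1/13) = 72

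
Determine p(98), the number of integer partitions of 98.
150198136

p(n) counts ways to write n as a sum of positive integers (order ignored).
Euler's pentagonal recurrence: p(k) = p(k-1) + p(k-2) - p(k-5) - p(k-7) + p(k-12) + p(k-15) - ... (offsets j(3j∓1)/2, signs ++--, p(0)=1, p(<0)=0).
DP table for k = 0..97: p(0)=1, p(1)=1, p(2)=2, p(3)=3, p(4)=5, p(5)=7, p(6)=11, p(7)=15, p(8)=22, p(9)=30, p(10)=42, p(11)=56, p(12)=77, p(13)=101, p(14)=135, p(15)=176, p(16)=231, p(17)=297, p(18)=385, p(19)=490, p(20)=627, p(21)=792, p(22)=1002, p(23)=1255, p(24)=1575, p(25)=1958, p(26)=2436, p(27)=3010, p(28)=3718, p(29)=4565, p(30)=5604, p(31)=6842, p(32)=8349, p(33)=10143, p(34)=12310, p(35)=14883, p(36)=17977, p(37)=21637, p(38)=26015, p(39)=31185, p(40)=37338, p(41)=44583, p(42)=53174, p(43)=63261, p(44)=75175, p(45)=89134, p(46)=105558, p(47)=124754, p(48)=147273, p(49)=173525, p(50)=204226, p(51)=239943, p(52)=281589, p(53)=329931, p(54)=386155, p(55)=451276, p(56)=526823, p(57)=614154, p(58)=715220, p(59)=831820, p(60)=966467, p(61)=1121505, p(62)=1300156, p(63)=1505499, p(64)=1741630, p(65)=2012558, p(66)=2323520, p(67)=2679689, p(68)=3087735, p(69)=3554345, p(70)=4087968, p(71)=4697205, p(72)=5392783, p(73)=6185689, p(74)=7089500, p(75)=8118264, p(76)=9289091, p(77)=10619863, p(78)=12132164, p(79)=13848650, p(80)=15796476, p(81)=18004327, p(82)=20506255, p(83)=23338469, p(84)=26543660, p(85)=30167357, p(86)=34262962, p(87)=38887673, p(88)=44108109, p(89)=49995925, p(90)=56634173, p(91)=64112359, p(92)=72533807, p(93)=82010177, p(94)=92669720, p(95)=104651419, p(96)=118114304, p(97)=133230930.
Final step: p(98) = p(97) + p(96) - p(93) - p(91) + p(86) + p(83) - p(76) - p(72) + p(63) + p(58) - p(47) - p(41) + p(28) + p(21) - p(6)
= 133230930 + 118114304 - 82010177 - 64112359 + 34262962 + 23338469 - 9289091 - 5392783 + 1505499 + 715220 - 124754 - 44583 + 3718 + 792 - 11
= 150198136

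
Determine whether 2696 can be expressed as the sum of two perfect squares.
14² + 50² (a=14, b=50)

Factorization: 2696 = 2^3 × 337
By Fermat: n is sum of two squares iff every prime p ≡ 3 (mod 4) appears to even power.
All primes ≡ 3 (mod 4) appear to even power.
Search a = 0, 1, 2, … for 2696 - a² a perfect square: first hit at a = 14: 2696 - 196 = 2500 = 50².
2696 = 14² + 50² = 196 + 2500 ✓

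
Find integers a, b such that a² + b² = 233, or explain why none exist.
8² + 13² (a=8, b=13)

Factorization: 233 = 233
By Fermat: n is sum of two squares iff every prime p ≡ 3 (mod 4) appears to even power.
All primes ≡ 3 (mod 4) appear to even power.
Search a = 0, 1, 2, … for 233 - a² a perfect square: first hit at a = 8: 233 - 64 = 169 = 13².
233 = 8² + 13² = 64 + 169 ✓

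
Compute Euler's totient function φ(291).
192

291 = 3 × 97
φ(n) = n × ∏(1 - 1/p) for each prime p dividing n
φ(291) = 291 × (1 - 1/3) × (1 - 1/97) = 192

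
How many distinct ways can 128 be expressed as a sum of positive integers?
4351078600

p(n) counts ways to write n as a sum of positive integers (order ignored).
Euler's pentagonal recurrence: p(k) = p(k-1) + p(k-2) - p(k-5) - p(k-7) + p(k-12) + p(k-15) - ... (offsets j(3j∓1)/2, signs ++--, p(0)=1, p(<0)=0).
DP table for k = 0..127: p(0)=1, p(1)=1, p(2)=2, p(3)=3, p(4)=5, p(5)=7, p(6)=11, p(7)=15, p(8)=22, p(9)=30, p(10)=42, p(11)=56, p(12)=77, p(13)=101, p(14)=135, p(15)=176, p(16)=231, p(17)=297, p(18)=385, p(19)=490, p(20)=627, p(21)=792, p(22)=1002, p(23)=1255, p(24)=1575, p(25)=1958, p(26)=2436, p(27)=3010, p(28)=3718, p(29)=4565, p(30)=5604, p(31)=6842, p(32)=8349, p(33)=10143, p(34)=12310, p(35)=14883, p(36)=17977, p(37)=21637, p(38)=26015, p(39)=31185, p(40)=37338, p(41)=44583, p(42)=53174, p(43)=63261, p(44)=75175, p(45)=89134, p(46)=105558, p(47)=124754, p(48)=147273, p(49)=173525, p(50)=204226, p(51)=239943, p(52)=281589, p(53)=329931, p(54)=386155, p(55)=451276, p(56)=526823, p(57)=614154, p(58)=715220, p(59)=831820, p(60)=966467, p(61)=1121505, p(62)=1300156, p(63)=1505499, p(64)=1741630, p(65)=2012558, p(66)=2323520, p(67)=2679689, p(68)=3087735, p(69)=3554345, p(70)=4087968, p(71)=4697205, p(72)=5392783, p(73)=6185689, p(74)=7089500, p(75)=8118264, p(76)=9289091, p(77)=10619863, p(78)=12132164, p(79)=13848650, p(80)=15796476, p(81)=18004327, p(82)=20506255, p(83)=23338469, p(84)=26543660, p(85)=30167357, p(86)=34262962, p(87)=38887673, p(88)=44108109, p(89)=49995925, p(90)=56634173, p(91)=64112359, p(92)=72533807, p(93)=82010177, p(94)=92669720, p(95)=104651419, p(96)=118114304, p(97)=133230930, p(98)=150198136, p(99)=169229875, p(100)=190569292, p(101)=214481126, p(102)=241265379, p(103)=271248950, p(104)=304801365, p(105)=342325709, p(106)=384276336, p(107)=431149389, p(108)=483502844, p(109)=541946240, p(110)=607163746, p(111)=679903203, p(112)=761002156, p(113)=851376628, p(114)=952050665, p(115)=1064144451, p(116)=1188908248, p(117)=1327710076, p(118)=1482074143, p(119)=1653668665, p(120)=1844349560, p(121)=2056148051, p(122)=2291320912, p(123)=2552338241, p(124)=2841940500, p(125)=3163127352, p(126)=3519222692, p(127)=3913864295.
Final step: p(128) = p(127) + p(126) - p(123) - p(121) + p(116) + p(113) - p(106) - p(102) + p(93) + p(88) - p(77) - p(71) + p(58) + p(51) - p(36) - p(28) + p(11) + p(2)
= 3913864295 + 3519222692 - 2552338241 - 2056148051 + 1188908248 + 851376628 - 384276336 - 241265379 + 82010177 + 44108109 - 10619863 - 4697205 + 715220 + 239943 - 17977 - 3718 + 56 + 2
= 4351078600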